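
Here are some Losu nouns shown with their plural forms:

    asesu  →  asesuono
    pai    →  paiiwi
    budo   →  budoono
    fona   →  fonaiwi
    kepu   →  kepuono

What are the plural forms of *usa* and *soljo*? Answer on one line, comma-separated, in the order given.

The suffix is conditioned by the last vowel: -ono when the last vowel of the stem is a rounded vowel (*asesu*, *budo*, *kepu*); -iwi when the last vowel of the stem is an unrounded vowel (*pai*, *fona*).
Since the last vowel of *usa* is /a/ (an unrounded vowel), it takes -iwi, giving *usaiwi*.
The last vowel of *soljo* is /o/, which is a rounded vowel, so the suffix is -ono, giving *soljoono*.

usaiwi, soljoono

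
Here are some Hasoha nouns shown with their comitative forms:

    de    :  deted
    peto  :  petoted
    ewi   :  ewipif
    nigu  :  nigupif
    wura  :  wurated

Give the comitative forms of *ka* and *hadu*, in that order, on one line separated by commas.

Looking at the last vowel of each stem: -pif when the last vowel of the stem is a high vowel (*ewi*, *nigu*); -ted when the last vowel of the stem is a non-high vowel (*de*, *peto*, *wura*).
*ka* — last vowel /a/ (a non-high vowel) → -ted → *kated*.
*hadu*: last vowel = /u/, a high vowel → -pif → *hadupif*.

kated, hadupif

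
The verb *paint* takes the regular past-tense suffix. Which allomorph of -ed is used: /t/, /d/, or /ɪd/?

The stem *paint* ends in /t/ or /d/.
The -ed suffix is realized as /ɪd/ after /t, d/; as /t/ after other voiceless consonants; and as /d/ after other voiced sounds.
So -ed on *paint* is pronounced /ɪd/.

/ɪd/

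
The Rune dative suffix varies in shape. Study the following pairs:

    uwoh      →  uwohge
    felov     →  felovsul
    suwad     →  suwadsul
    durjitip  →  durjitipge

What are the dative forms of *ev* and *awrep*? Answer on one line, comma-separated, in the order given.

evsul, awrepge

The pattern is voicing of the final consonant: -ge when the stem ends in a voiceless consonant (*uwoh*, *durjitip*); -sul when the stem ends in a voiced consonant (*felov*, *suwad*).
*ev* — final consonant /v/ (voiced) → -sul → *evsul*.
Since the final consonant of *awrep* is /p/ (voiceless), it takes -ge, giving *awrepge*.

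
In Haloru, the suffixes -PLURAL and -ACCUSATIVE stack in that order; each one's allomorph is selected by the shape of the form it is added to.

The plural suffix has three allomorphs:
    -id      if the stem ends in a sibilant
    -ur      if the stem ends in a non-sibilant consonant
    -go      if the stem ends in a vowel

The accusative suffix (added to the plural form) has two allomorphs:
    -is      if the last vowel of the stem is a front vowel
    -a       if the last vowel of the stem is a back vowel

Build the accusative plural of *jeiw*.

jeiwura

Since the final sound of *jeiw* is /w/ (a non-sibilant consonant), it takes -ur, giving *jeiwur*.
The plural form *jeiwur*: last vowel = /u/, a back vowel → -a → *jeiwura*.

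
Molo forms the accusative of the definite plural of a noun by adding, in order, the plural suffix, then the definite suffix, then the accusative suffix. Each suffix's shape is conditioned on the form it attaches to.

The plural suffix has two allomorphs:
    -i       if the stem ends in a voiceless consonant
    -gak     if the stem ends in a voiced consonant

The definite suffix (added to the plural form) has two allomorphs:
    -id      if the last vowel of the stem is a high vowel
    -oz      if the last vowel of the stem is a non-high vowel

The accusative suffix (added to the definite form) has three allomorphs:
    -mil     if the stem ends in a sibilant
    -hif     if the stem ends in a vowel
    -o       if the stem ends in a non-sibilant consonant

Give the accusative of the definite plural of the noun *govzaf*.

govzafiido

*govzaf*: final consonant = /f/, voiceless → -i → *govzafi*.
The plural form *govzafi* — last vowel /i/ (a high vowel) → -id → *govzafiid*.
The final sound of the definite form *govzafiid* is /d/, which is a non-sibilant consonant, so the accusative suffix is -o, giving *govzafiido*.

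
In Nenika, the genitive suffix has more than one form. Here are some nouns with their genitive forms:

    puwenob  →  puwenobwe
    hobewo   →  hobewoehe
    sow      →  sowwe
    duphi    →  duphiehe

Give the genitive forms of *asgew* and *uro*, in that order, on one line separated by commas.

Looking at the final sound of each stem: -we when the stem ends in a consonant (*puwenob*, *sow*); -ehe when the stem ends in a vowel (*hobewo*, *duphi*).
The final sound of *asgew* is /w/, which is a consonant, so the suffix is -we, giving *asgewwe*.
*uro*: final sound = /o/, a vowel → -ehe → *uroehe*.

asgewwe, uroehe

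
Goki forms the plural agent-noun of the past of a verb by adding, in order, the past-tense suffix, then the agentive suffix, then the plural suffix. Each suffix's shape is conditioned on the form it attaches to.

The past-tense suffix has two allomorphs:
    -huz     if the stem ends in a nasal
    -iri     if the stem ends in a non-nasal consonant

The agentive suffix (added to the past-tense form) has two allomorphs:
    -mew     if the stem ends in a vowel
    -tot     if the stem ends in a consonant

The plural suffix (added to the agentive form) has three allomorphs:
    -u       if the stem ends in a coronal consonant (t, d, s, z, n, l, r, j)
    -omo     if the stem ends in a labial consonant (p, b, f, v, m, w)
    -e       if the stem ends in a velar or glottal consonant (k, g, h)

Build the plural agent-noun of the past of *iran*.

iranhuztotu

*iran*: final consonant = /n/, a nasal → -huz → *iranhuz*.
The past-tense form *iranhuz* — final sound /z/ (a consonant) → -tot → *iranhuztot*.
The final consonant of the agentive form *iranhuztot* is /t/, which is coronal, so the plural suffix is -u, giving *iranhuztotu*.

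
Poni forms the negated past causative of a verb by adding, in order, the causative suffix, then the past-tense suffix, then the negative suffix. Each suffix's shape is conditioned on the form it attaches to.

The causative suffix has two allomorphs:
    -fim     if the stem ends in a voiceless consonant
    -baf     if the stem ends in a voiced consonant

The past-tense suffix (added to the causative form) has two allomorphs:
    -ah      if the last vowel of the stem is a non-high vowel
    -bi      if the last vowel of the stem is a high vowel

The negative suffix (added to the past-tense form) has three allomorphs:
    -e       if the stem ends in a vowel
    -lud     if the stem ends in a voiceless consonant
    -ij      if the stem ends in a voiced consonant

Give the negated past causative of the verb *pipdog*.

pipdogbafahlud

Since the final consonant of *pipdog* is /g/ (voiced), it takes -baf, giving *pipdogbaf*.
The last vowel of the causative form *pipdogbaf* is /a/, which is a non-high vowel, so the past-tense suffix is -ah, giving *pipdogbafah*.
Since the final sound of the past-tense form *pipdogbafah* is /h/ (a voiceless consonant), it takes -lud, giving *pipdogbafahlud*.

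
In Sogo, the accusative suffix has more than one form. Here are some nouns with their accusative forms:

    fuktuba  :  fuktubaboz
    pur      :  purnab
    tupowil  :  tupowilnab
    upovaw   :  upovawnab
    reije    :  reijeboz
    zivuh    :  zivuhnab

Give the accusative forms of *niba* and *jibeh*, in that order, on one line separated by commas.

nibaboz, jibehnab

The alternation tracks the final sound of the stem — -nab when the stem ends in a consonant (*pur*, *tupowil*, *upovaw*, *zivuh*); -boz when the stem ends in a vowel (*fuktuba*, *reije*).
Since the final sound of *niba* is /a/ (a vowel), it takes -boz, giving *nibaboz*.
*jibeh*: final sound = /h/, a consonant → -nab → *jibehnab*.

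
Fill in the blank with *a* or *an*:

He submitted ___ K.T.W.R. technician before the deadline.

The indefinite article is chosen by the initial *sound* of the following word, not its spelling.
The initialism *K.T.W.R.* is read letter by letter; the first letter, K, is pronounced /keɪ/, which begins with a consonant sound.
So the article is *a*: He submitted a K.T.W.R. technician before the deadline.

a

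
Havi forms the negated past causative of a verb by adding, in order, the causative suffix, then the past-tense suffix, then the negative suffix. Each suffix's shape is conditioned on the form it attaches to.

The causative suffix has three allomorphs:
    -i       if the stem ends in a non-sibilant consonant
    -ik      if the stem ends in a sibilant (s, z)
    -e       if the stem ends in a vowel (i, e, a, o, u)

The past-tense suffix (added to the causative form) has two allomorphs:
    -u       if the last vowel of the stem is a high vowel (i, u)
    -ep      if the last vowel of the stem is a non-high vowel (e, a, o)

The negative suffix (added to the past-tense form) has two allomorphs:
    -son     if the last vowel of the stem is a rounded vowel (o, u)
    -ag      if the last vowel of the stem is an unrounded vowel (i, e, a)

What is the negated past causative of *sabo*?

The final sound of *sabo* is /o/, which is a vowel, so the causative suffix is -e, giving *saboe*.
The causative form *saboe*: last vowel = /e/, a non-high vowel → -ep → *saboeep*.
Since the last vowel of the past-tense form *saboeep* is /e/ (an unrounded vowel), it takes -ag, giving *saboeepag*.

saboeepag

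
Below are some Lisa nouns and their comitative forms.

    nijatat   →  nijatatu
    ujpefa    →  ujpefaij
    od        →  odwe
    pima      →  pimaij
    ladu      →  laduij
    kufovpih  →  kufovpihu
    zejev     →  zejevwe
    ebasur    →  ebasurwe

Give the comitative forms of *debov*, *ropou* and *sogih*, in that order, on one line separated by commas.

debovwe, ropouij, sogihu

Looking at the final sound of each stem: -u when the stem ends in a voiceless consonant (*nijatat*, *kufovpih*); -we when the stem ends in a voiced consonant (*od*, *zejev*, *ebasur*); -ij when the stem ends in a vowel (*ujpefa*, *pima*, *ladu*).
*debov*: final sound = /v/, a voiced consonant → -we → *debovwe*.
*ropou* — final sound /u/ (a vowel) → -ij → *ropouij*.
Since the final sound of *sogih* is /h/ (a voiceless consonant), it takes -u, giving *sogihu*.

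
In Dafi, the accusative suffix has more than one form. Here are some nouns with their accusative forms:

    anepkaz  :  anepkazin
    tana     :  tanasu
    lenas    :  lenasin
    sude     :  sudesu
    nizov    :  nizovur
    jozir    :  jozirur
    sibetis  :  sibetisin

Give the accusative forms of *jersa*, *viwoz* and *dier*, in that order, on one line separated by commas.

jersasu, viwozin, dierur

The pattern is sibilance of the final sound: -in when the stem ends in a sibilant (*anepkaz*, *lenas*, *sibetis*); -ur when the stem ends in a non-sibilant consonant (*nizov*, *jozir*); -su when the stem ends in a vowel (*tana*, *sude*).
Since the final sound of *jersa* is /a/ (a vowel), it takes -su, giving *jersasu*.
*viwoz*: final sound = /z/, a sibilant → -in → *viwozin*.
The final sound of *dier* is /r/, which is a non-sibilant consonant, so the suffix is -ur, giving *dierur*.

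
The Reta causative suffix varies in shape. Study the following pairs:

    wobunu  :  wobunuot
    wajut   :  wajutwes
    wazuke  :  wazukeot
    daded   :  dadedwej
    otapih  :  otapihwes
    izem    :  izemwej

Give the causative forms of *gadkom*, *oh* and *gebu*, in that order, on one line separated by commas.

The pattern is voicing of the final sound: -wes when the stem ends in a voiceless consonant (*wajut*, *otapih*); -wej when the stem ends in a voiced consonant (*daded*, *izem*); -ot when the stem ends in a vowel (*wobunu*, *wazuke*).
*gadkom* — final sound /m/ (a voiced consonant) → -wej → *gadkomwej*.
*oh* — final sound /h/ (a voiceless consonant) → -wes → *ohwes*.
*gebu* — final sound /u/ (a vowel) → -ot → *gebuot*.

gadkomwej, ohwes, gebuot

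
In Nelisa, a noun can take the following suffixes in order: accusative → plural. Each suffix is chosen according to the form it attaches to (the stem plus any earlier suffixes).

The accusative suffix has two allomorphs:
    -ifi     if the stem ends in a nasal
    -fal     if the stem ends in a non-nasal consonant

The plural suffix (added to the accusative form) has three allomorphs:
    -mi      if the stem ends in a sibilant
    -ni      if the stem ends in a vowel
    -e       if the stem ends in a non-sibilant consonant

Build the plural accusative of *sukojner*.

The final consonant of *sukojner* is /r/, which is non-nasal, so the accusative suffix is -fal, giving *sukojnerfal*.
The accusative form *sukojnerfal* — final sound /l/ (a non-sibilant consonant) → -e → *sukojnerfale*.

sukojnerfale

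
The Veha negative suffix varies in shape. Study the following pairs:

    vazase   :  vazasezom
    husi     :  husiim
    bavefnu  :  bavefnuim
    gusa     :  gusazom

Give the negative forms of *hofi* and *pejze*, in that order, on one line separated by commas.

The suffix is conditioned by the last vowel: -im when the last vowel of the stem is a high vowel (*husi*, *bavefnu*); -zom when the last vowel of the stem is a non-high vowel (*vazase*, *gusa*).
The last vowel of *hofi* is /i/, which is a high vowel, so the suffix is -im, giving *hofiim*.
*pejze*: last vowel = /e/, a non-high vowel → -zom → *pejzezom*.

hofiim, pejzezom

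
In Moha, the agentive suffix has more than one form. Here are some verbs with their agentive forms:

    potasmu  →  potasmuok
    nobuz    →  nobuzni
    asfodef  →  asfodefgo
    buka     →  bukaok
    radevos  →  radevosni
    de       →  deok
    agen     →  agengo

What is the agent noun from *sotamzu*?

The pattern is sibilance of the final sound: -ni when the stem ends in a sibilant (*nobuz*, *radevos*); -go when the stem ends in a non-sibilant consonant (*asfodef*, *agen*); -ok when the stem ends in a vowel (*potasmu*, *buka*, *de*).
The final sound of *sotamzu* is /u/, which is a vowel, so the suffix is -ok, giving *sotamzuok*.

sotamzuok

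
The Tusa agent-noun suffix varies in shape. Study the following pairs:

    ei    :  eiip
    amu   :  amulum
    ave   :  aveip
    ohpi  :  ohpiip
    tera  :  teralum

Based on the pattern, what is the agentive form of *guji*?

gujiip

The pattern is front/back vowel harmony: -ip when the last vowel of the stem is a front vowel (*ei*, *ave*, *ohpi*); -lum when the last vowel of the stem is a back vowel (*amu*, *tera*).
*guji* — last vowel /i/ (a front vowel) → -ip → *gujiip*.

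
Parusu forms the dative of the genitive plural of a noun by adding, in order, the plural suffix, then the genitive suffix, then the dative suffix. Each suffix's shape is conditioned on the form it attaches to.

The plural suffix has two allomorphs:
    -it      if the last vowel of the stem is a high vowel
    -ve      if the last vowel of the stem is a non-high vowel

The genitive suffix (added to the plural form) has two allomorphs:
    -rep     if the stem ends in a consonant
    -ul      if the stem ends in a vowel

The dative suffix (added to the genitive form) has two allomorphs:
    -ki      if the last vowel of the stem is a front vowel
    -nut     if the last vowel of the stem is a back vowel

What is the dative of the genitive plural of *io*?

ioveulnut

Since the last vowel of *io* is /o/ (a non-high vowel), it takes -ve, giving *iove*.
The plural form *iove* — final sound /e/ (a vowel) → -ul → *ioveul*.
The genitive form *ioveul*: last vowel = /u/, a back vowel → -nut → *ioveulnut*.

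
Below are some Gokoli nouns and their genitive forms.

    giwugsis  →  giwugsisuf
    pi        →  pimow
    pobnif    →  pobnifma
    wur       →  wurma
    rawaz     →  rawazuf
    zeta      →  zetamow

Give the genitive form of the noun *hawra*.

hawramow

The pattern is sibilance of the final sound: -uf when the stem ends in a sibilant (*giwugsis*, *rawaz*); -ma when the stem ends in a non-sibilant consonant (*pobnif*, *wur*); -mow when the stem ends in a vowel (*pi*, *zeta*).
*hawra* — final sound /a/ (a vowel) → -mow → *hawramow*.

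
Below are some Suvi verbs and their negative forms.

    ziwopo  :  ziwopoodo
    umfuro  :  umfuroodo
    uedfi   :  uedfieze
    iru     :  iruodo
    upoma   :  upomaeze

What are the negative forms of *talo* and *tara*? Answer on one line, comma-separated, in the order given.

Looking at the last vowel of each stem: -odo when the last vowel of the stem is a rounded vowel (*ziwopo*, *umfuro*, *iru*); -eze when the last vowel of the stem is an unrounded vowel (*uedfi*, *upoma*).
Since the last vowel of *talo* is /o/ (a rounded vowel), it takes -odo, giving *taloodo*.
*tara* — last vowel /a/ (an unrounded vowel) → -eze → *taraeze*.

taloodo, taraeze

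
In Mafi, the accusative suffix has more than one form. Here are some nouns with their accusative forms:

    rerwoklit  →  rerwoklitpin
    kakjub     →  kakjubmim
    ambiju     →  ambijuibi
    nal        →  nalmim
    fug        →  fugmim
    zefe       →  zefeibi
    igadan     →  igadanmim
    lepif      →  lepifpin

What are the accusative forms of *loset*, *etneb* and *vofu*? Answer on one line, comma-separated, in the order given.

losetpin, etnebmim, vofuibi

The pattern is voicing of the final sound: -pin when the stem ends in a voiceless consonant (*rerwoklit*, *lepif*); -mim when the stem ends in a voiced consonant (*kakjub*, *nal*, *fug*, *igadan*); -ibi when the stem ends in a vowel (*ambiju*, *zefe*).
Since the final sound of *loset* is /t/ (a voiceless consonant), it takes -pin, giving *losetpin*.
*etneb* — final sound /b/ (a voiced consonant) → -mim → *etnebmim*.
Since the final sound of *vofu* is /u/ (a vowel), it takes -ibi, giving *vofuibi*.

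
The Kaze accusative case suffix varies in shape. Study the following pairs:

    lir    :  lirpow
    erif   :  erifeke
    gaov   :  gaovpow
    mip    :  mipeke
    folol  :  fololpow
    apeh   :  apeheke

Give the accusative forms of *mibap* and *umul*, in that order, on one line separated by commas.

mibapeke, umulpow

The alternation tracks the final consonant of the stem — -eke when the stem ends in a voiceless consonant (*erif*, *mip*, *apeh*); -pow when the stem ends in a voiced consonant (*lir*, *gaov*, *folol*).
*mibap* — final consonant /p/ (voiceless) → -eke → *mibapeke*.
Since the final consonant of *umul* is /l/ (voiced), it takes -pow, giving *umulpow*.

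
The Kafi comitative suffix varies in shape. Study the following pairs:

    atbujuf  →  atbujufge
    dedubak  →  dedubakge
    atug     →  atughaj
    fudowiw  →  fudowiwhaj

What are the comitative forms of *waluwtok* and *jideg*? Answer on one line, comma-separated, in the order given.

waluwtokge, jideghaj

The pattern is voicing of the final consonant: -ge when the stem ends in a voiceless consonant (*atbujuf*, *dedubak*); -haj when the stem ends in a voiced consonant (*atug*, *fudowiw*).
*waluwtok*: final consonant = /k/, voiceless → -ge → *waluwtokge*.
The final consonant of *jideg* is /g/, which is voiced, so the suffix is -haj, giving *jideghaj*.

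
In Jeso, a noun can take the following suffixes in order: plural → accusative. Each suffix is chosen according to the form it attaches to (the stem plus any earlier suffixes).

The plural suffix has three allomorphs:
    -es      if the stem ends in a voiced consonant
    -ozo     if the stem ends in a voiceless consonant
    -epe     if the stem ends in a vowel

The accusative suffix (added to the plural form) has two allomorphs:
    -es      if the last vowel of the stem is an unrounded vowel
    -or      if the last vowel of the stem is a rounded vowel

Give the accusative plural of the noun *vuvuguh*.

*vuvuguh* — final sound /h/ (a voiceless consonant) → -ozo → *vuvuguhozo*.
Since the last vowel of the plural form *vuvuguhozo* is /o/ (a rounded vowel), it takes -or, giving *vuvuguhozoor*.

vuvuguhozoor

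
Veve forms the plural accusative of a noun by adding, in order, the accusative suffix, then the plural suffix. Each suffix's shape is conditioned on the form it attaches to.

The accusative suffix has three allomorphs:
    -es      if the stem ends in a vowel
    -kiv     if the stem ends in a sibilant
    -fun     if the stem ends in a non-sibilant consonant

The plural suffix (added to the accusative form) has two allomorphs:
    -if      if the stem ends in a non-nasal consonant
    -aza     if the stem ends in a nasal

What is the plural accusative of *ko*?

koesif

*ko* — final sound /o/ (a vowel) → -es → *koes*.
The final consonant of the accusative form *koes* is /s/, which is non-nasal, so the plural suffix is -if, giving *koesif*.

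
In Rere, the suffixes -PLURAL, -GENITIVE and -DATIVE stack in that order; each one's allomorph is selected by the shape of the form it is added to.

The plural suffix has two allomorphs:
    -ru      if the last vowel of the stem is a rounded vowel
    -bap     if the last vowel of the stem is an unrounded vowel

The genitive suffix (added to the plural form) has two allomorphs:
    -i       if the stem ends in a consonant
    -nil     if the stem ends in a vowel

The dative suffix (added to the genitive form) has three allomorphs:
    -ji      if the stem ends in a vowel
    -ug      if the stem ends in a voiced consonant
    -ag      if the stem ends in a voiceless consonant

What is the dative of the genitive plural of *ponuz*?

ponuzrunilug

The last vowel of *ponuz* is /u/, which is a rounded vowel, so the plural suffix is -ru, giving *ponuzru*.
The plural form *ponuzru* — final sound /u/ (a vowel) → -nil → *ponuzrunil*.
The genitive form *ponuzrunil* — final sound /l/ (a voiced consonant) → -ug → *ponuzrunilug*.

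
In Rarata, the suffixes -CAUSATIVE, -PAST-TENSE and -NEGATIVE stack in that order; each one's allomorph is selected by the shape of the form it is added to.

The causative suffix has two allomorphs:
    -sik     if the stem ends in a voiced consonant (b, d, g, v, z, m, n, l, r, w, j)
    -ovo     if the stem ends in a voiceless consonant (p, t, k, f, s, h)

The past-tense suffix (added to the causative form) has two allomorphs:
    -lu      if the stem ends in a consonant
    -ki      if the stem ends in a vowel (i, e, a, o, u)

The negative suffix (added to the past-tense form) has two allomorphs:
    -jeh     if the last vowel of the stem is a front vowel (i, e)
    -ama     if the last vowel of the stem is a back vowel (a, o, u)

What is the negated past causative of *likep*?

likepovokijeh

Since the final consonant of *likep* is /p/ (voiceless), it takes -ovo, giving *likepovo*.
The causative form *likepovo*: final sound = /o/, a vowel → -ki → *likepovoki*.
The past-tense form *likepovoki* — last vowel /i/ (a front vowel) → -jeh → *likepovokijeh*.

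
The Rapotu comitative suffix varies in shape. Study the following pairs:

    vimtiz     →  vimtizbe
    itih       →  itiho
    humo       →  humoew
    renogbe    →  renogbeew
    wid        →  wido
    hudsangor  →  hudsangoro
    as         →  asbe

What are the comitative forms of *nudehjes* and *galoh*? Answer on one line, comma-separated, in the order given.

nudehjesbe, galoho

Looking at the final sound of each stem: -be when the stem ends in a sibilant (*vimtiz*, *as*); -o when the stem ends in a non-sibilant consonant (*itih*, *wid*, *hudsangor*); -ew when the stem ends in a vowel (*humo*, *renogbe*).
*nudehjes*: final sound = /s/, a sibilant → -be → *nudehjesbe*.
The final sound of *galoh* is /h/, which is a non-sibilant consonant, so the suffix is -o, giving *galoho*.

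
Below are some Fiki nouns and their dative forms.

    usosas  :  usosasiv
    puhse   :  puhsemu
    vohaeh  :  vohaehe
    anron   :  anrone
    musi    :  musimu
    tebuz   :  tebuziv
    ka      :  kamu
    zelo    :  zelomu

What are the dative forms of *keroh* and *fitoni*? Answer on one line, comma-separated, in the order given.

The suffix is conditioned by the final sound: -iv when the stem ends in a sibilant (*usosas*, *tebuz*); -e when the stem ends in a non-sibilant consonant (*vohaeh*, *anron*); -mu when the stem ends in a vowel (*puhse*, *musi*, *ka*, *zelo*).
The final sound of *keroh* is /h/, which is a non-sibilant consonant, so the suffix is -e, giving *kerohe*.
The final sound of *fitoni* is /i/, which is a vowel, so the suffix is -mu, giving *fitonimu*.

kerohe, fitonimu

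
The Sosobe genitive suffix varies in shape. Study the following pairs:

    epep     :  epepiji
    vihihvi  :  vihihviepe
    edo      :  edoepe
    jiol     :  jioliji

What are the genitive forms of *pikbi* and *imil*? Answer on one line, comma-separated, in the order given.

pikbiepe, imiliji

The suffix is conditioned by the final sound: -iji when the stem ends in a consonant (*epep*, *jiol*); -epe when the stem ends in a vowel (*vihihvi*, *edo*).
*pikbi*: final sound = /i/, a vowel → -epe → *pikbiepe*.
The final sound of *imil* is /l/, which is a consonant, so the suffix is -iji, giving *imiliji*.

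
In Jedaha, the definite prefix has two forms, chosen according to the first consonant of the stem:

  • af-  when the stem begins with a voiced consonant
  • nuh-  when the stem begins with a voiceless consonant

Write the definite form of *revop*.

*revop* — first consonant /r/ (voiced) → af- → *afrevop*.

afrevop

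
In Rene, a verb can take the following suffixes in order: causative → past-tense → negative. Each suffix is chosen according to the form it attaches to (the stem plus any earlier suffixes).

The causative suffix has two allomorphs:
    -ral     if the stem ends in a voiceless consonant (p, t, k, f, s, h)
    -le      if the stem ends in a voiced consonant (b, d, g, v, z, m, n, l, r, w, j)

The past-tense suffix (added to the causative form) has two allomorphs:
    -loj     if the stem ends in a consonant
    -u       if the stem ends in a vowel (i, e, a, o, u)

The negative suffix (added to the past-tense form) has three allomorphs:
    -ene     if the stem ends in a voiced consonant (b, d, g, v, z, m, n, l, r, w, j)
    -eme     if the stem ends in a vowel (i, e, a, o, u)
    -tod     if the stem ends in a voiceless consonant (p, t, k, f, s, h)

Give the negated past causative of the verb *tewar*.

*tewar*: final consonant = /r/, voiced → -le → *tewarle*.
The causative form *tewarle*: final sound = /e/, a vowel → -u → *tewarleu*.
Since the final sound of the past-tense form *tewarleu* is /u/ (a vowel), it takes -eme, giving *tewarleueme*.

tewarleueme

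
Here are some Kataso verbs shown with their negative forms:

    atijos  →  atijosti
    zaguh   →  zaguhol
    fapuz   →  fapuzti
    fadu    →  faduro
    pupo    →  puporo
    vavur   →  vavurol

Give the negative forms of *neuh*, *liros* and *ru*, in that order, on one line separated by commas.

neuhol, lirosti, ruro

The suffix is conditioned by the final sound: -ti when the stem ends in a sibilant (*atijos*, *fapuz*); -ol when the stem ends in a non-sibilant consonant (*zaguh*, *vavur*); -ro when the stem ends in a vowel (*fadu*, *pupo*).
*neuh* — final sound /h/ (a non-sibilant consonant) → -ol → *neuhol*.
Since the final sound of *liros* is /s/ (a sibilant), it takes -ti, giving *lirosti*.
Since the final sound of *ru* is /u/ (a vowel), it takes -ro, giving *ruro*.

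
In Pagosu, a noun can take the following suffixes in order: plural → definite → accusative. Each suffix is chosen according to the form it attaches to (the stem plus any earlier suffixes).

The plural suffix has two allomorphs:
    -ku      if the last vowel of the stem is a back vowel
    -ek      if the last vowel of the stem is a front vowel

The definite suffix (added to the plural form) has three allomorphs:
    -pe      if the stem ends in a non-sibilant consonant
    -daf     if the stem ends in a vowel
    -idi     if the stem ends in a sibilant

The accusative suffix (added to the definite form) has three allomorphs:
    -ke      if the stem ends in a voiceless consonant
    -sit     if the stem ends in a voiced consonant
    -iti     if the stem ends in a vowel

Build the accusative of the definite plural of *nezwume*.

*nezwume* — last vowel /e/ (a front vowel) → -ek → *nezwumeek*.
The plural form *nezwumeek*: final sound = /k/, a non-sibilant consonant → -pe → *nezwumeekpe*.
The definite form *nezwumeekpe* — final sound /e/ (a vowel) → -iti → *nezwumeekpeiti*.

nezwumeekpeiti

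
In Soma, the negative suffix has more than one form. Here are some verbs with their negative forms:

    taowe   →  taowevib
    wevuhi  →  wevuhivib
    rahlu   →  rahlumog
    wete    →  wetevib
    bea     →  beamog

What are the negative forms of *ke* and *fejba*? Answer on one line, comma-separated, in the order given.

The pattern is front/back vowel harmony: -vib when the last vowel of the stem is a front vowel (*taowe*, *wevuhi*, *wete*); -mog when the last vowel of the stem is a back vowel (*rahlu*, *bea*).
*ke* — last vowel /e/ (a front vowel) → -vib → *kevib*.
*fejba*: last vowel = /a/, a back vowel → -mog → *fejbamog*.

kevib, fejbamog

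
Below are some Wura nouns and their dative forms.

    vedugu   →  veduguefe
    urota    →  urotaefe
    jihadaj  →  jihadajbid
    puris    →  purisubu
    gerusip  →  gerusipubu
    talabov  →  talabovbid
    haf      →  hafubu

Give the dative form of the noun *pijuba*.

pijubaefe

The pattern is voicing of the final sound: -ubu when the stem ends in a voiceless consonant (*puris*, *gerusip*, *haf*); -bid when the stem ends in a voiced consonant (*jihadaj*, *talabov*); -efe when the stem ends in a vowel (*vedugu*, *urota*).
Since the final sound of *pijuba* is /a/ (a vowel), it takes -efe, giving *pijubaefe*.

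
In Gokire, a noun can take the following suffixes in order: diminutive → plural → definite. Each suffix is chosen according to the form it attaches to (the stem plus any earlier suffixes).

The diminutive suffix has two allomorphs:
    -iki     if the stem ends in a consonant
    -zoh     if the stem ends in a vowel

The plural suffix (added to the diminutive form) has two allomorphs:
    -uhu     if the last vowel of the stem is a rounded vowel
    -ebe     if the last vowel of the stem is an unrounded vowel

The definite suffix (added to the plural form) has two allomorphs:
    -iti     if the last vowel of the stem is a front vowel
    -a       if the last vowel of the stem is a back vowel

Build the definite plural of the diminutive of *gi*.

gizohuhua

Since the final sound of *gi* is /i/ (a vowel), it takes -zoh, giving *gizoh*.
The diminutive form *gizoh*: last vowel = /o/, a rounded vowel → -uhu → *gizohuhu*.
Since the last vowel of the plural form *gizohuhu* is /u/ (a back vowel), it takes -a, giving *gizohuhua*.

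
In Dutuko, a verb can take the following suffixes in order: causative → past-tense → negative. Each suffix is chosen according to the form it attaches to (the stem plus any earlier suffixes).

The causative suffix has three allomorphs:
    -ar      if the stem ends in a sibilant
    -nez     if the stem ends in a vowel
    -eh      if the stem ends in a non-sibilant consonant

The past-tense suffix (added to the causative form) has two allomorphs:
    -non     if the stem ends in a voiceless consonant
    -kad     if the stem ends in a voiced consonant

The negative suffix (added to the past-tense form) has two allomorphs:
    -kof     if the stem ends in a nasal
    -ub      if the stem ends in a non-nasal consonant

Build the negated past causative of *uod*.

Since the final sound of *uod* is /d/ (a non-sibilant consonant), it takes -eh, giving *uodeh*.
The causative form *uodeh*: final consonant = /h/, voiceless → -non → *uodehnon*.
The final consonant of the past-tense form *uodehnon* is /n/, which is a nasal, so the negative suffix is -kof, giving *uodehnonkof*.

uodehnonkof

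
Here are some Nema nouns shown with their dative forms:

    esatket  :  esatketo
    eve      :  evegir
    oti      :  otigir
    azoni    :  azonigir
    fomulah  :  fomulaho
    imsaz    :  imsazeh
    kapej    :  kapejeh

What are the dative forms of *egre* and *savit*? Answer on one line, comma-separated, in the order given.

egregir, savito

The pattern is voicing of the final sound: -o when the stem ends in a voiceless consonant (*esatket*, *fomulah*); -eh when the stem ends in a voiced consonant (*imsaz*, *kapej*); -gir when the stem ends in a vowel (*eve*, *oti*, *azoni*).
The final sound of *egre* is /e/, which is a vowel, so the suffix is -gir, giving *egregir*.
*savit* — final sound /t/ (a voiceless consonant) → -o → *savito*.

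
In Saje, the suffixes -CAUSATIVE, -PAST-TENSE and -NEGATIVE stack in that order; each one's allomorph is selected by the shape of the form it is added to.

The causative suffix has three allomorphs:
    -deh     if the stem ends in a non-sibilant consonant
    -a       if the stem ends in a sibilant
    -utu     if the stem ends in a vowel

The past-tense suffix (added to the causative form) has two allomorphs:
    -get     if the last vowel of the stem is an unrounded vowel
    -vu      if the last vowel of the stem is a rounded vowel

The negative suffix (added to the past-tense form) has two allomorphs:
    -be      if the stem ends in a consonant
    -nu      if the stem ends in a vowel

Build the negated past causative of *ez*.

ezagetbe

*ez* — final sound /z/ (a sibilant) → -a → *eza*.
The causative form *eza*: last vowel = /a/, an unrounded vowel → -get → *ezaget*.
The past-tense form *ezaget* — final sound /t/ (a consonant) → -be → *ezagetbe*.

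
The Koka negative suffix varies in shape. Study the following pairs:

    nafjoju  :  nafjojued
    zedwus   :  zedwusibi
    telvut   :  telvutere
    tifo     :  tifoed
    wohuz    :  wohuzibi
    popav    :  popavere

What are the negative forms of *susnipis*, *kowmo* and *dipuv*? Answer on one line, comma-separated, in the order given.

The alternation tracks the final sound of the stem — -ibi when the stem ends in a sibilant (*zedwus*, *wohuz*); -ere when the stem ends in a non-sibilant consonant (*telvut*, *popav*); -ed when the stem ends in a vowel (*nafjoju*, *tifo*).
*susnipis* — final sound /s/ (a sibilant) → -ibi → *susnipisibi*.
*kowmo* — final sound /o/ (a vowel) → -ed → *kowmoed*.
*dipuv* — final sound /v/ (a non-sibilant consonant) → -ere → *dipuvere*.

susnipisibi, kowmoed, dipuvere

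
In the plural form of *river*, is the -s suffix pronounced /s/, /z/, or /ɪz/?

/z/

The stem *river* ends in a voiced non-sibilant sound.
The plural suffix surfaces as /ɪz/ after sibilants, /s/ after other voiceless consonants, and /z/ after other voiced sounds.
So the plural -s on *river* is pronounced /z/.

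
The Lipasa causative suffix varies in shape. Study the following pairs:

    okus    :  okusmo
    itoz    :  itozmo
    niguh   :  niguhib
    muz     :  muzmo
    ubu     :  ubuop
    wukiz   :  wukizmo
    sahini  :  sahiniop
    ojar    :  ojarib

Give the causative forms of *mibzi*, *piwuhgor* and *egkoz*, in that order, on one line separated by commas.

mibziop, piwuhgorib, egkozmo

Looking at the final sound of each stem: -mo when the stem ends in a sibilant (*okus*, *itoz*, *muz*, *wukiz*); -ib when the stem ends in a non-sibilant consonant (*niguh*, *ojar*); -op when the stem ends in a vowel (*ubu*, *sahini*).
*mibzi* — final sound /i/ (a vowel) → -op → *mibziop*.
*piwuhgor*: final sound = /r/, a non-sibilant consonant → -ib → *piwuhgorib*.
Since the final sound of *egkoz* is /z/ (a sibilant), it takes -mo, giving *egkozmo*.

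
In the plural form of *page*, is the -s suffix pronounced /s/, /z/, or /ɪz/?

The stem *page* ends in a sibilant (/s, z, ʃ, ʒ, tʃ, dʒ/).
The plural suffix surfaces as /ɪz/ after sibilants, /s/ after other voiceless consonants, and /z/ after other voiced sounds.
So the plural -s on *page* is pronounced /ɪz/.

/ɪz/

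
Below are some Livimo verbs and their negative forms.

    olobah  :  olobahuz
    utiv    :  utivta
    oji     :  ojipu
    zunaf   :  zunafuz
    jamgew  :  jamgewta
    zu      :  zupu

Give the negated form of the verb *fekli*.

feklipu

The pattern is voicing of the final sound: -uz when the stem ends in a voiceless consonant (*olobah*, *zunaf*); -ta when the stem ends in a voiced consonant (*utiv*, *jamgew*); -pu when the stem ends in a vowel (*oji*, *zu*).
*fekli* — final sound /i/ (a vowel) → -pu → *feklipu*.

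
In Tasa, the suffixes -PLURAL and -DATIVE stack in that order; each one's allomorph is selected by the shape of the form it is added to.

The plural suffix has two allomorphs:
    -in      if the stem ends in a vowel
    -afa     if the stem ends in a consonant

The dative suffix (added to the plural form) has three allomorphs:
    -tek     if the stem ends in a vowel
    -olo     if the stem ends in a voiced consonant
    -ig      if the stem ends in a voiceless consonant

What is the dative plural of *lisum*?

Since the final sound of *lisum* is /m/ (a consonant), it takes -afa, giving *lisumafa*.
The plural form *lisumafa*: final sound = /a/, a vowel → -tek → *lisumafatek*.

lisumafatek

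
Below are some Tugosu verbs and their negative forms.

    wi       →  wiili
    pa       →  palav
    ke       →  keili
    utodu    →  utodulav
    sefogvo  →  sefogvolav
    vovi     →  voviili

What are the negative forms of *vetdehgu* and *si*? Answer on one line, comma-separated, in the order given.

Looking at the last vowel of each stem: -ili when the last vowel of the stem is a front vowel (*wi*, *ke*, *vovi*); -lav when the last vowel of the stem is a back vowel (*pa*, *utodu*, *sefogvo*).
Since the last vowel of *vetdehgu* is /u/ (a back vowel), it takes -lav, giving *vetdehgulav*.
The last vowel of *si* is /i/, which is a front vowel, so the suffix is -ili, giving *siili*.

vetdehgulav, siili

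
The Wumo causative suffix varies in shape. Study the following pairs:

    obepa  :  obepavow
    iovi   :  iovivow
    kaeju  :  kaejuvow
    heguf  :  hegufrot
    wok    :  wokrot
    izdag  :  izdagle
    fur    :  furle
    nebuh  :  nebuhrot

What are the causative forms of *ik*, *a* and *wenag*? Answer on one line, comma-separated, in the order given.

ikrot, avow, wenagle

The pattern is voicing of the final sound: -rot when the stem ends in a voiceless consonant (*heguf*, *wok*, *nebuh*); -le when the stem ends in a voiced consonant (*izdag*, *fur*); -vow when the stem ends in a vowel (*obepa*, *iovi*, *kaeju*).
*ik*: final sound = /k/, a voiceless consonant → -rot → *ikrot*.
*a*: final sound = /a/, a vowel → -vow → *avow*.
*wenag* — final sound /g/ (a voiced consonant) → -le → *wenagle*.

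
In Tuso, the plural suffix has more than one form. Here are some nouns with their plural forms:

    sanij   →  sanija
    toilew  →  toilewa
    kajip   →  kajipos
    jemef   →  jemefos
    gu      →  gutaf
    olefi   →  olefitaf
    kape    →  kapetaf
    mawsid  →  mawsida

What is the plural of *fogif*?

The suffix is conditioned by the final sound: -os when the stem ends in a voiceless consonant (*kajip*, *jemef*); -a when the stem ends in a voiced consonant (*sanij*, *toilew*, *mawsid*); -taf when the stem ends in a vowel (*gu*, *olefi*, *kape*).
Since the final sound of *fogif* is /f/ (a voiceless consonant), it takes -os, giving *fogifos*.

fogifos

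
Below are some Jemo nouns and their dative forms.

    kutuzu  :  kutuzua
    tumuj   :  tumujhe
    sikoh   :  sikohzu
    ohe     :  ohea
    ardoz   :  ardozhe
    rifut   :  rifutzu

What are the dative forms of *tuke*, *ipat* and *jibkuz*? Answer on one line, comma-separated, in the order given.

The alternation tracks the final sound of the stem — -zu when the stem ends in a voiceless consonant (*sikoh*, *rifut*); -he when the stem ends in a voiced consonant (*tumuj*, *ardoz*); -a when the stem ends in a vowel (*kutuzu*, *ohe*).
The final sound of *tuke* is /e/, which is a vowel, so the suffix is -a, giving *tukea*.
The final sound of *ipat* is /t/, which is a voiceless consonant, so the suffix is -zu, giving *ipatzu*.
*jibkuz* — final sound /z/ (a voiced consonant) → -he → *jibkuzhe*.

tukea, ipatzu, jibkuzhe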